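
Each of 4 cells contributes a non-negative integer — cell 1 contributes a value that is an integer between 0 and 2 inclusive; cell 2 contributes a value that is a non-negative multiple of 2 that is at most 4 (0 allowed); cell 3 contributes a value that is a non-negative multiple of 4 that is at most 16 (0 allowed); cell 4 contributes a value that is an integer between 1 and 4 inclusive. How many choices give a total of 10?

9

The generating function for the choices is (1 + t + t^2)·(1 + t^2 + t^4)·(1 + t^4 + t^8 + t^12 + t^16)·(t + t^2 + t^3 + t^4); the count is [t^10].
(1 + t + t^2) has coefficients 1,1,1 for degrees 0…2.
(1 + t^2 + t^4) has coefficients 1,0,1,0,1,0,0,0,0,0,0 for degrees 0…10.
Multiplying by (1 + t^4 + t^8 + t^12 + t^16) gives running coefficients 1,0,1,0,2,0,1,0,2,0,1 for degrees 0…10.
Finally multiplying by (t + t^2 + t^3 + t^4), the product of all factors after the first has coefficients 0,1,1,2,2,3,3,3,3,3,3 for degrees 0…10.
[t^10] = 1·3 + 1·3 + 1·3 = 9.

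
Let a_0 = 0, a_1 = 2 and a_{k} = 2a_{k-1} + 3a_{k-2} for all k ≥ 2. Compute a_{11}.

88574

The ordinary generating function has denominator 1 - 2z - 3z^2.
Iterating the recurrence: a_0,…,a_{11} = 0, 2, 4, 14, 40, 122, 364, 1094, 3280, 9842, 29524, 88574.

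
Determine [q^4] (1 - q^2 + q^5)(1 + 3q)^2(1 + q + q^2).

-7

(1 - q^2 + q^5) has coefficients 1,0,-1,0,0 for degrees 0…4.
(1 + 3q)^2 has coefficients 1,6,9,0,0 for degrees 0…4.
Finally multiplying by (1 + q + q^2), the product of all factors after the first has coefficients 1,7,16,15,9 for degrees 0…4.
[q^4] = 1·9 − 1·16 = -7.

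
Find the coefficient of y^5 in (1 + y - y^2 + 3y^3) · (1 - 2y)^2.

12

(1 + y - y^2 + 3y^3) has coefficients 1,1,-1,3 for degrees 0…3.
(1 - 2y)^2 has coefficients 1,-4,4,0,0,0 for degrees 0…5.
[y^5] = 1·0 + 1·0 − 1·0 + 3·4 = 12.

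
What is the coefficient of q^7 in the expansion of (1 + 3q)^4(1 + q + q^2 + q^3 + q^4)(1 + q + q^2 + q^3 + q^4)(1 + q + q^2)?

(1 + 3q)^4 has coefficients 1,12,54,108,81 for degrees 0…4.
(1 + q + q^2 + q^3 + q^4) has coefficients 1,1,1,1,1,0,0,0 for degrees 0…7.
Multiplying by (1 + q + q^2 + q^3 + q^4) gives running coefficients 1,2,3,4,5,4,3,2 for degrees 0…7.
Finally multiplying by (1 + q + q^2), the product of all factors after the first has coefficients 1,3,6,9,12,13,12,9 for degrees 0…7.
[q^7] = 1·9 + 12·12 + 54·13 + 108·12 + 81·9 = 2880.

2880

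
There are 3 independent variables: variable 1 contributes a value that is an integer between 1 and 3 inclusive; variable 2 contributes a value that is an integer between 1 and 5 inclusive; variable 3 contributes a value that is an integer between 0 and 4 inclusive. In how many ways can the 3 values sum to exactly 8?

12

The generating function for the choices is (y + y^2 + y^3)·(y + y^2 + y^3 + y^4 + y^5)·(1 + y + y^2 + y^3 + y^4); the count is [y^8].
(y + y^2 + y^3) has coefficients 0,1,1,1 for degrees 0…3.
(y + y^2 + y^3 + y^4 + y^5) has coefficients 0,1,1,1,1,1,0,0,0 for degrees 0…8.
Finally multiplying by (1 + y + y^2 + y^3 + y^4), the product of all factors after the first has coefficients 0,1,2,3,4,5,4,3,2 for degrees 0…8.
[y^8] = 1·3 + 1·4 + 1·5 = 12.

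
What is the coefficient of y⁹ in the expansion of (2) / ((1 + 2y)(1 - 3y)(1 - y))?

The denominator gives the recurrence a_n = 2a_(n−1) + 5a_(n−2) − 6a_(n−3) for n ≥ 3; the numerator fixes a_0 = 2, a_1 = 4, a_2 = 18.
Iterating: 2, 4, 18, 44, 154, 420, 1346, 3868, 11946, 35156, so a_9 = 35156.

35156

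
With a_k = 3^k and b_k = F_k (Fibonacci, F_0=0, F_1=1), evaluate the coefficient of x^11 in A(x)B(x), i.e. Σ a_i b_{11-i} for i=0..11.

106184

Write out a_i and b_{11-i} for i = 0,…,11 and sum the products.
Σ = 1·89 + 3·55 + 9·34 + 27·21 + 81·13 + 243·8 + 729·5 + 2187·3 + 6561·2 + 19683·1 + 59049·1 + 177147·0 = 106184.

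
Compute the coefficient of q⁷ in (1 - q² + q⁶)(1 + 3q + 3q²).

3

(1 - q² + q⁶) has coefficients 1,0,-1,0,0,0,1 for degrees 0…6.
(1 + 3q + 3q²) has coefficients 1,3,3,0,0,0,0,0 for degrees 0…7.
[q⁷] = 1·0 − 1·0 + 1·3 = 3.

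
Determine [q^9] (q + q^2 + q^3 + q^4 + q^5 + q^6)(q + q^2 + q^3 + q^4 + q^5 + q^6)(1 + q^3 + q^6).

(q + q^2 + q^3 + q^4 + q^5 + q^6) has coefficients 0,1,1,1,1,1,1 for degrees 0…6.
(q + q^2 + q^3 + q^4 + q^5 + q^6) has coefficients 0,1,1,1,1,1,1,0,0,0 for degrees 0…9.
Finally multiplying by (1 + q^3 + q^6), the product of all factors after the first has coefficients 0,1,1,1,2,2,2,2,2,2 for degrees 0…9.
[q^9] = 1·2 + 1·2 + 1·2 + 1·2 + 1·2 + 1·1 = 11.

11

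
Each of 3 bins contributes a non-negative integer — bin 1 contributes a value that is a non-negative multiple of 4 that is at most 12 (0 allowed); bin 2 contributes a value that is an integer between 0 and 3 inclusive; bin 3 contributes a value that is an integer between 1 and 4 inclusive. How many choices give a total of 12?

The generating function for the choices is (1 + x^4 + x^8 + x^12)·(1 + x + x^2 + x^3)·(x + x^2 + x^3 + x^4); the count is [x^12].
(1 + x^4 + x^8 + x^12) has coefficients 1,0,0,0,1,0,0,0,1,0,0,0,1 for degrees 0…12.
(1 + x + x^2 + x^3) has coefficients 1,1,1,1,0,0,0,0,0,0,0,0,0 for degrees 0…12.
Finally multiplying by (x + x^2 + x^3 + x^4), the product of all factors after the first has coefficients 0,1,2,3,4,3,2,1,0,0,0,0,0 for degrees 0…12.
[x^12] = 1·0 + 1·0 + 1·4 + 1·0 = 4.

4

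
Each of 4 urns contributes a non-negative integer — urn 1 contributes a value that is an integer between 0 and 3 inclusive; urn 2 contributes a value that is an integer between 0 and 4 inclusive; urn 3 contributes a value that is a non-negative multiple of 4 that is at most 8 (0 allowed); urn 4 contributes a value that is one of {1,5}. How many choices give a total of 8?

9

The generating function for the choices is (1 + y + y^2 + y^3)·(1 + y + y^2 + y^3 + y^4)·(1 + y^4 + y^8)·(y + y^5); the count is [y^8].
(1 + y + y^2 + y^3) has coefficients 1,1,1,1 for degrees 0…3.
(1 + y + y^2 + y^3 + y^4) has coefficients 1,1,1,1,1,0,0,0,0 for degrees 0…8.
Multiplying by (1 + y^4 + y^8) gives running coefficients 1,1,1,1,2,1,1,1,2 for degrees 0…8.
Finally multiplying by (y + y^5), the product of all factors after the first has coefficients 0,1,1,1,1,3,2,2,2 for degrees 0…8.
[y^8] = 1·2 + 1·2 + 1·2 + 1·3 = 9.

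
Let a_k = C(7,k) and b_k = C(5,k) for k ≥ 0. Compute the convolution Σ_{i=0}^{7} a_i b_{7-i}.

This is [x^7] in the product of the two ordinary generating functions.
Σ = 1·0 + 7·0 + 21·1 + 35·5 + 35·10 + 21·10 + 7·5 + 1·1 = 792.

792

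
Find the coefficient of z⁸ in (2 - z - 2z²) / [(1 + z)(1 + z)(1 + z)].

70

The denominator gives the recurrence a_n = −3a_(n−1) − 3a_(n−2) − a_(n−3) for n ≥ 3; the numerator fixes a_0 = 2, a_1 = -7, a_2 = 13.
Iterating: 2, -7, 13, -20, 28, -37, 47, -58, 70, so a_8 = 70.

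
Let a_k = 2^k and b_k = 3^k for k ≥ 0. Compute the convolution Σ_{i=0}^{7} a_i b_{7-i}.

6305

This is [x^7] in the product of the two ordinary generating functions.
Σ = 1·2187 + 2·729 + 4·243 + 8·81 + 16·27 + 32·9 + 64·3 + 128·1 = 6305.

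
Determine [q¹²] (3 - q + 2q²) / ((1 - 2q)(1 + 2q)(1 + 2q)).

110592

The denominator gives the recurrence a_n = −2a_(n−1) + 4a_(n−2) + 8a_(n−3) for n ≥ 3; the numerator fixes a_0 = 3, a_1 = -7, a_2 = 28.
Iterating: 3, -7, 28, -60, 176, -368, 960, -1984, 4864, -9984, 23552, -48128, 110592, so a_12 = 110592.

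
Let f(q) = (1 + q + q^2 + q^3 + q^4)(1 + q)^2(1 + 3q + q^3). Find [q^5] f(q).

(1 + q + q^2 + q^3 + q^4) has coefficients 1,1,1,1,1 for degrees 0…4.
(1 + q)^2 has coefficients 1,2,1,0,0,0 for degrees 0…5.
Finally multiplying by (1 + 3q + q^3), the product of all factors after the first has coefficients 1,5,7,4,2,1 for degrees 0…5.
[q^5] = 1·1 + 1·2 + 1·4 + 1·7 + 1·5 = 19.

19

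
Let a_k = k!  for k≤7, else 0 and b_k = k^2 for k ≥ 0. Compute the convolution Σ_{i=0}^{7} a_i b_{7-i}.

1647

The convolution is the t^7 coefficient of A(t)B(t).
Σ = 1·49 + 1·36 + 2·25 + 6·16 + 24·9 + 120·4 + 720·1 + 5040·0 = 1647.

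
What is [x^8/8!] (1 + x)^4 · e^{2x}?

The EGF product rule gives c_8 = Σ_{k_1+k_2=8} C(8; k_1,k_2) · ∏ g_i(k_i), where (1+x)^4 gives the falling factorial (4)_k; e^{2x} gives (2)^k.
g_1(k) for k = 0…8: 1, 4, 12, 24, 24, 0, 0, 0, 0.
g_2(k) for k = 0…8: 1, 2, 4, 8, 16, 32, 64, 128, 256.
c_8 = Σ_k C(8,k)·g_1(k)·g_2(8−k) = 1·1·256 + 8·4·128 + 28·12·64 + 56·24·32 + 70·24·16 = 256 + 4096 + 21504 + 43008 + 26880 = 95744.

95744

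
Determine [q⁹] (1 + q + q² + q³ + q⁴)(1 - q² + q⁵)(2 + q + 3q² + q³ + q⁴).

6

(1 + q + q² + q³ + q⁴) has coefficients 1,1,1,1,1 for degrees 0…4.
(1 - q² + q⁵) has coefficients 1,0,-1,0,0,1,0,0,0,0 for degrees 0…9.
Finally multiplying by (2 + q + 3q² + q³ + q⁴), the product of all factors after the first has coefficients 2,1,1,0,-2,1,0,3,1,1 for degrees 0…9.
[q⁹] = 1·1 + 1·1 + 1·3 + 1·0 + 1·1 = 6.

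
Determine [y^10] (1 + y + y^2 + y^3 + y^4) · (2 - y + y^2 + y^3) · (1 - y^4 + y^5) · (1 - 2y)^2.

(1 + y + y^2 + y^3 + y^4) has coefficients 1,1,1,1,1 for degrees 0…4.
(2 - y + y^2 + y^3) has coefficients 2,-1,1,1,0,0,0,0,0,0,0 for degrees 0…10.
Multiplying by (1 - y^4 + y^5) gives running coefficients 2,-1,1,1,-2,3,-2,0,1,0,0 for degrees 0…10.
Finally multiplying by (1 - 2y)^2, the product of all factors after the first has coefficients 2,-9,13,-7,-2,15,-22,20,-7,-4,4 for degrees 0…10.
[y^10] = 1·4 + 1·(-4) + 1·(-7) + 1·20 + 1·(-22) = -9.

-9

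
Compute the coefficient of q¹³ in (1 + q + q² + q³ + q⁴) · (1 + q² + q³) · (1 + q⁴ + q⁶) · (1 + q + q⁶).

(1 + q + q² + q³ + q⁴) has coefficients 1,1,1,1,1 for degrees 0…4.
(1 + q² + q³) has coefficients 1,0,1,1,0,0,0,0,0,0,0,0,0,0 for degrees 0…13.
Multiplying by (1 + q⁴ + q⁶) gives running coefficients 1,0,1,1,1,0,2,1,1,1,0,0,0,0 for degrees 0…13.
Finally multiplying by (1 + q + q⁶), the product of all factors after the first has coefficients 1,1,1,2,2,1,3,3,3,3,2,0,2,1 for degrees 0…13.
[q¹³] = 1·1 + 1·2 + 1·0 + 1·2 + 1·3 = 8.

8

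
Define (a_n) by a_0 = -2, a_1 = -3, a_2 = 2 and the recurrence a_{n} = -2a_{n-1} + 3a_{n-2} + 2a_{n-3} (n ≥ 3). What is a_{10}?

The ordinary generating function has denominator 1 + 2x - 3x^2 - 2x^3.
Iterating the recurrence: a_0,…,a_{10} = -2, -3, 2, -17, 34, -115, 298, -873, 2410, -6843, 19170.

19170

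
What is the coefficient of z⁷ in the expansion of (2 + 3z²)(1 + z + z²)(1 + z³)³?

15

(2 + 3z²) has coefficients 2,0,3 for degrees 0…2.
(1 + z + z²) has coefficients 1,1,1,0,0,0,0,0 for degrees 0…7.
Finally multiplying by (1 + z³)³, the product of all factors after the first has coefficients 1,1,1,3,3,3,3,3 for degrees 0…7.
[z⁷] = 2·3 + 3·3 = 15.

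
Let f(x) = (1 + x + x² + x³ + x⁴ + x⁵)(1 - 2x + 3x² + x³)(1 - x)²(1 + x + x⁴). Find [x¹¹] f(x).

4

(1 + x + x² + x³ + x⁴ + x⁵) has coefficients 1,1,1,1,1,1 for degrees 0…5.
(1 - 2x + 3x² + x³) has coefficients 1,-2,3,1,0,0,0,0,0,0,0,0 for degrees 0…11.
Multiplying by (1 - x)² gives running coefficients 1,-4,8,-7,1,1,0,0,0,0,0,0 for degrees 0…11.
Finally multiplying by (1 + x + x⁴), the product of all factors after the first has coefficients 1,-3,4,1,-5,-2,9,-7,1,1,0,0 for degrees 0…11.
[x¹¹] = 1·0 + 1·0 + 1·1 + 1·1 + 1·(-7) + 1·9 = 4.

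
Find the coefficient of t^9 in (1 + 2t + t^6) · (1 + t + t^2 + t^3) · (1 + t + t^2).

(1 + 2t + t^6) has coefficients 1,2,0,0,0,0,1 for degrees 0…6.
(1 + t + t^2 + t^3) has coefficients 1,1,1,1,0,0,0,0,0,0 for degrees 0…9.
Finally multiplying by (1 + t + t^2), the product of all factors after the first has coefficients 1,2,3,3,2,1,0,0,0,0 for degrees 0…9.
[t^9] = 1·0 + 2·0 + 1·3 = 3.

3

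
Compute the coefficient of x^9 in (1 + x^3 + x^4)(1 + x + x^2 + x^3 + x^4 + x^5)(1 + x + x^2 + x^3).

(1 + x^3 + x^4) has coefficients 1,0,0,1,1 for degrees 0…4.
(1 + x + x^2 + x^3 + x^4 + x^5) has coefficients 1,1,1,1,1,1,0,0,0,0 for degrees 0…9.
Finally multiplying by (1 + x + x^2 + x^3), the product of all factors after the first has coefficients 1,2,3,4,4,4,3,2,1,0 for degrees 0…9.
[x^9] = 1·0 + 1·3 + 1·4 = 7.

7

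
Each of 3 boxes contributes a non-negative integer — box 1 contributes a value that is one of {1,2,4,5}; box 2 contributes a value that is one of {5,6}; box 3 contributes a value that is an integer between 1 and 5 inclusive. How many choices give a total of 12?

7

The generating function for the choices is (x + x^2 + x^4 + x^5)·(x^5 + x^6)·(x + x^2 + x^3 + x^4 + x^5); the count is [x^12].
(x + x^2 + x^4 + x^5) has coefficients 0,1,1,0,1,1 for degrees 0…5.
(x^5 + x^6) has coefficients 0,0,0,0,0,1,1,0,0,0,0,0,0 for degrees 0…12.
Finally multiplying by (x + x^2 + x^3 + x^4 + x^5), the product of all factors after the first has coefficients 0,0,0,0,0,0,1,2,2,2,2,1,0 for degrees 0…12.
[x^12] = 1·1 + 1·2 + 1·2 + 1·2 = 7.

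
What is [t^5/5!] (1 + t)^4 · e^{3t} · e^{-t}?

The EGF product rule gives c_5 = Σ_{k_1+k_2+k_3=5} C(5; k_1,k_2,k_3) · ∏ g_i(k_i), where (1+t)^4 gives the falling factorial (4)_k; e^{3t} gives (3)^k; e^{-t} gives (-1)^k.
g_1(k) for k = 0…5: 1, 4, 12, 24, 24, 0.
g_2(k) for k = 0…5: 1, 3, 9, 27, 81, 243.
g_3(k) for k = 0…5: 1, -1, 1, -1, 1, -1.
First combine the last two factors: h(k) = Σ_j C(k,j)·g_2(j)·g_3(k−j) for k = 0…5: 1, 2, 4, 8, 16, 32.
c_5 = Σ_k C(5,k)·g_1(k)·h(5−k) = 1·1·32 + 5·4·16 + 10·12·8 + 10·24·4 + 5·24·2 = 32 + 320 + 960 + 960 + 240 = 2512.

2512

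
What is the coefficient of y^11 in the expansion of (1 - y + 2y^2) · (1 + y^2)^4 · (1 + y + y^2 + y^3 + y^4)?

(1 - y + 2y^2) has coefficients 1,-1,2 for degrees 0…2.
(1 + y^2)^4 has coefficients 1,0,4,0,6,0,4,0,1,0,0,0 for degrees 0…11.
Finally multiplying by (1 + y + y^2 + y^3 + y^4), the product of all factors after the first has coefficients 1,1,5,5,11,10,14,10,11,5,5,1 for degrees 0…11.
[y^11] = 1·1 − 1·5 + 2·5 = 6.

6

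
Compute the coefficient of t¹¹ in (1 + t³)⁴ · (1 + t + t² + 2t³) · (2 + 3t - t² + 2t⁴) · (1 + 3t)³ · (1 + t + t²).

(1 + t³)⁴ has coefficients 1,0,0,4,0,0,6,0,0,4,0,0 for degrees 0…11.
(1 + t + t² + 2t³) has coefficients 1,1,1,2,0,0,0,0,0,0,0,0 for degrees 0…11.
Multiplying by (2 + 3t - t² + 2t⁴) gives running coefficients 2,5,4,6,7,0,2,4,0,0,0,0 for degrees 0…11.
Multiplying by (1 + 3t)³ gives running coefficients 2,23,103,231,304,333,353,211,90,162,108,0 for degrees 0…11.
Finally multiplying by (1 + t + t²), the product of all factors after the first has coefficients 2,25,128,357,638,868,990,897,654,463,360,270 for degrees 0…11.
[t¹¹] = 1·270 + 4·654 + 6·868 + 4·128 = 8606.

8606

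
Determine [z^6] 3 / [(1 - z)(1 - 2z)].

Partial fractions give a closed form: a_n = (-3)·1^n + (6)·2^n.
At n = 6: a_6 = 381.

381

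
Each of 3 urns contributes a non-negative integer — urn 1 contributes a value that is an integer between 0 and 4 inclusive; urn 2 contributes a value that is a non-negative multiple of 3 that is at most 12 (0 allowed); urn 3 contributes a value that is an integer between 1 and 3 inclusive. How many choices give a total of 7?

5

The generating function for the choices is (1 + q + q^2 + q^3 + q^4)·(1 + q^3 + q^6 + q^9 + q^12)·(q + q^2 + q^3); the count is [q^7].
(1 + q + q^2 + q^3 + q^4) has coefficients 1,1,1,1,1 for degrees 0…4.
(1 + q^3 + q^6 + q^9 + q^12) has coefficients 1,0,0,1,0,0,1,0 for degrees 0…7.
Finally multiplying by (q + q^2 + q^3), the product of all factors after the first has coefficients 0,1,1,1,1,1,1,1 for degrees 0…7.
[q^7] = 1·1 + 1·1 + 1·1 + 1·1 + 1·1 = 5.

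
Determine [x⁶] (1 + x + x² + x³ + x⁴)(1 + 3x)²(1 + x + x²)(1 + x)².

(1 + x + x² + x³ + x⁴) has coefficients 1,1,1,1,1 for degrees 0…4.
(1 + 3x)² has coefficients 1,6,9,0,0,0,0 for degrees 0…6.
Multiplying by (1 + x + x²) gives running coefficients 1,7,16,15,9,0,0 for degrees 0…6.
Finally multiplying by (1 + x)², the product of all factors after the first has coefficients 1,9,31,54,55,33,9 for degrees 0…6.
[x⁶] = 1·9 + 1·33 + 1·55 + 1·54 + 1·31 = 182.

182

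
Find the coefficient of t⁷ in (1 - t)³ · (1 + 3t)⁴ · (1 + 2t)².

567

(1 - t)³ has coefficients 1,-3,3,-1 for degrees 0…3.
(1 + 3t)⁴ has coefficients 1,12,54,108,81,0,0,0 for degrees 0…7.
Finally multiplying by (1 + 2t)², the product of all factors after the first has coefficients 1,16,106,372,729,756,324,0 for degrees 0…7.
[t⁷] = 1·0 − 3·324 + 3·756 − 1·729 = 567.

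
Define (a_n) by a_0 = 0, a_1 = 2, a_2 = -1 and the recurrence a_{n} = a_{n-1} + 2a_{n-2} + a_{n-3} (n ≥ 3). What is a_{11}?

The ordinary generating function has denominator 1 - z - 2z^2 - z^3.
Iterating the recurrence: a_0,…,a_{11} = 0, 2, -1, 3, 3, 8, 17, 36, 78, 167, 359, 771.

771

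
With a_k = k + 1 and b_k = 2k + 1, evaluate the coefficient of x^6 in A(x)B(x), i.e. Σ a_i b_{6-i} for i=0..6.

Write out a_i and b_{6-i} for i = 0,…,6 and sum the products.
Σ = 1·13 + 2·11 + 3·9 + 4·7 + 5·5 + 6·3 + 7·1 = 140.

140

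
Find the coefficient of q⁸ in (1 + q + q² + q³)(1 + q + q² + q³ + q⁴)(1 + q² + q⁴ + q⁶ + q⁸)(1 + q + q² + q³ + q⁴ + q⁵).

53

(1 + q + q² + q³) has coefficients 1,1,1,1 for degrees 0…3.
(1 + q + q² + q³ + q⁴) has coefficients 1,1,1,1,1,0,0,0,0 for degrees 0…8.
Multiplying by (1 + q² + q⁴ + q⁶ + q⁸) gives running coefficients 1,1,2,2,3,2,3,2,3 for degrees 0…8.
Finally multiplying by (1 + q + q² + q³ + q⁴ + q⁵), the product of all factors after the first has coefficients 1,2,4,6,9,11,13,14,15 for degrees 0…8.
[q⁸] = 1·15 + 1·14 + 1·13 + 1·11 = 53.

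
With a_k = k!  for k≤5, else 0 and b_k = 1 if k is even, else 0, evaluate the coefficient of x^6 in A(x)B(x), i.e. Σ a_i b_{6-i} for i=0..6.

The convolution is the x^6 coefficient of A(x)B(x).
Σ = 1·1 + 1·0 + 2·1 + 6·0 + 24·1 + 120·0 + 0·1 = 27.

27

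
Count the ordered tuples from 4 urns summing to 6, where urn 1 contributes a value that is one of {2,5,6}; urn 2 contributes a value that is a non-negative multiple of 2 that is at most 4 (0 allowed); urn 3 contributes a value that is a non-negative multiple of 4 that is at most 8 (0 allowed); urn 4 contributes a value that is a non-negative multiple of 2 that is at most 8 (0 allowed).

5

The generating function for the choices is (y² + y⁵ + y⁶)·(1 + y² + y⁴)·(1 + y⁴ + y⁸)·(1 + y² + y⁴ + y⁶ + y⁸); the count is [y⁶].
(y² + y⁵ + y⁶) has coefficients 0,0,1,0,0,1,1 for degrees 0…6.
(1 + y² + y⁴) has coefficients 1,0,1,0,1,0,0 for degrees 0…6.
Multiplying by (1 + y⁴ + y⁸) gives running coefficients 1,0,1,0,2,0,1 for degrees 0…6.
Finally multiplying by (1 + y² + y⁴ + y⁶ + y⁸), the product of all factors after the first has coefficients 1,0,2,0,4,0,5 for degrees 0…6.
[y⁶] = 1·4 + 1·0 + 1·1 = 5.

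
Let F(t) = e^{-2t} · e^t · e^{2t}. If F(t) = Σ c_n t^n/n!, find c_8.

1

The EGF product rule gives c_8 = Σ_{k_1+k_2+k_3=8} C(8; k_1,k_2,k_3) · ∏ g_i(k_i), where e^{-2t} gives (-2)^k; e^t gives (1)^k; e^{2t} gives (2)^k.
g_1(k) for k = 0…8: 1, -2, 4, -8, 16, -32, 64, -128, 256.
g_2(k) for k = 0…8: 1, 1, 1, 1, 1, 1, 1, 1, 1.
g_3(k) for k = 0…8: 1, 2, 4, 8, 16, 32, 64, 128, 256.
First combine the last two factors: h(k) = Σ_j C(k,j)·g_2(j)·g_3(k−j) for k = 0…8: 1, 3, 9, 27, 81, 243, 729, 2187, 6561.
c_8 = Σ_k C(8,k)·g_1(k)·h(8−k) = 1·1·6561 + 8·(-2)·2187 + 28·4·729 + 56·(-8)·243 + 70·16·81 + 56·(-32)·27 + 28·64·9 + 8·(-128)·3 + 1·256·1 = 6561 − 34992 + 81648 − 108864 + 90720 − 48384 + 16128 − 3072 + 256 = 1.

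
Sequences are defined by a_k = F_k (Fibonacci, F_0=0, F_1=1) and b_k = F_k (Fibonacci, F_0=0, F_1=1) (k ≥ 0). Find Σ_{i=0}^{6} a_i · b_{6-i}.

20

The convolution is the t^6 coefficient of A(t)B(t).
Σ = 0·8 + 1·5 + 1·3 + 2·2 + 3·1 + 5·1 + 8·0 = 20.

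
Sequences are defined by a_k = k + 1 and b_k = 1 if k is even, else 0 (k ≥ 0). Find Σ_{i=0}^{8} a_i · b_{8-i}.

This is [x^8] in the product of the two ordinary generating functions.
Σ = 1·1 + 2·0 + 3·1 + 4·0 + 5·1 + 6·0 + 7·1 + 8·0 + 9·1 = 25.

25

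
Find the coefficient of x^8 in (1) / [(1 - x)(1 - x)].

The denominator gives the recurrence a_n = 2a_(n−1) − a_(n−2) for n ≥ 2; the numerator fixes a_0 = 1, a_1 = 2.
Iterating: 1, 2, 3, 4, 5, 6, 7, 8, 9, so a_8 = 9.

9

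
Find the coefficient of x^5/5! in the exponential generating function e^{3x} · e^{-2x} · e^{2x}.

243

The EGF product rule gives c_5 = Σ_{k_1+k_2+k_3=5} C(5; k_1,k_2,k_3) · ∏ g_i(k_i), where e^{3x} gives (3)^k; e^{-2x} gives (-2)^k; e^{2x} gives (2)^k.
g_1(k) for k = 0…5: 1, 3, 9, 27, 81, 243.
g_2(k) for k = 0…5: 1, -2, 4, -8, 16, -32.
g_3(k) for k = 0…5: 1, 2, 4, 8, 16, 32.
First combine the last two factors: h(k) = Σ_j C(k,j)·g_2(j)·g_3(k−j) for k = 0…5: 1, 0, 0, 0, 0, 0.
c_5 = Σ_k C(5,k)·g_1(k)·h(5−k) = 1·243·1 = 243.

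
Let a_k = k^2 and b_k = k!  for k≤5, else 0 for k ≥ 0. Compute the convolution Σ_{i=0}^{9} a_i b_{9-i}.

Write out a_i and b_{9-i} for i = 0,…,9 and sum the products.
Σ = 0·0 + 1·0 + 4·0 + 9·0 + 16·120 + 25·24 + 36·6 + 49·2 + 64·1 + 81·1 = 2979.

2979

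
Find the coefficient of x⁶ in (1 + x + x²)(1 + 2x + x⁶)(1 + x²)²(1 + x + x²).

18

(1 + x + x²) has coefficients 1,1,1 for degrees 0…2.
(1 + 2x + x⁶) has coefficients 1,2,0,0,0,0,1 for degrees 0…6.
Multiplying by (1 + x²)² gives running coefficients 1,2,2,4,1,2,1 for degrees 0…6.
Finally multiplying by (1 + x + x²), the product of all factors after the first has coefficients 1,3,5,8,7,7,4 for degrees 0…6.
[x⁶] = 1·4 + 1·7 + 1·7 = 18.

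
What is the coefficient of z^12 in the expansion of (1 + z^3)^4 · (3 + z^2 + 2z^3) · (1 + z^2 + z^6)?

(1 + z^3)^4 has coefficients 1,0,0,4,0,0,6,0,0,4,0,0,1 for degrees 0…12.
(3 + z^2 + 2z^3) has coefficients 3,0,1,2,0,0,0,0,0,0,0,0,0 for degrees 0…12.
Finally multiplying by (1 + z^2 + z^6), the product of all factors after the first has coefficients 3,0,4,2,1,2,3,0,1,2,0,0,0 for degrees 0…12.
[z^12] = 1·0 + 4·2 + 6·3 + 4·2 + 1·3 = 37.

37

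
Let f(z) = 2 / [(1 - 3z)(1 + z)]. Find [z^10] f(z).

The denominator gives the recurrence a_n = 2a_(n−1) + 3a_(n−2) for n ≥ 2; the numerator fixes a_0 = 2, a_1 = 4.
Iterating: 2, 4, 14, 40, 122, 364, 1094, 3280, 9842, 29524, 88574, so a_10 = 88574.

88574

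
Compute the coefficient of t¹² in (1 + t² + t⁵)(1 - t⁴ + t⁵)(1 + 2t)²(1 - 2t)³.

-56

(1 + t² + t⁵) has coefficients 1,0,1,0,0,1 for degrees 0…5.
(1 - t⁴ + t⁵) has coefficients 1,0,0,0,-1,1,0,0,0,0,0,0,0 for degrees 0…12.
Multiplying by (1 + 2t)² gives running coefficients 1,4,4,0,-1,-3,0,4,0,0,0,0,0 for degrees 0…12.
Finally multiplying by (1 - 2t)³, the product of all factors after the first has coefficients 1,-2,-8,16,15,-29,6,-24,0,48,-32,0,0 for degrees 0…12.
[t¹²] = 1·0 + 1·(-32) + 1·(-24) = -56.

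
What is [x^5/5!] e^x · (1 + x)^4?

501

The EGF product rule gives c_5 = Σ_{k_1+k_2=5} C(5; k_1,k_2) · ∏ g_i(k_i), where e^x gives (1)^k; (1+x)^4 gives the falling factorial (4)_k.
g_1(k) for k = 0…5: 1, 1, 1, 1, 1, 1.
g_2(k) for k = 0…5: 1, 4, 12, 24, 24, 0.
c_5 = Σ_k C(5,k)·g_1(k)·g_2(5−k) = 5·1·24 + 10·1·24 + 10·1·12 + 5·1·4 + 1·1·1 = 120 + 240 + 120 + 20 + 1 = 501.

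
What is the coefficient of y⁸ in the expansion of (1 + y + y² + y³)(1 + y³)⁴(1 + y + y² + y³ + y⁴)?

(1 + y + y² + y³) has coefficients 1,1,1,1 for degrees 0…3.
(1 + y³)⁴ has coefficients 1,0,0,4,0,0,6,0,0 for degrees 0…8.
Finally multiplying by (1 + y + y² + y³ + y⁴), the product of all factors after the first has coefficients 1,1,1,5,5,4,10,10,6 for degrees 0…8.
[y⁸] = 1·6 + 1·10 + 1·10 + 1·4 = 30.

30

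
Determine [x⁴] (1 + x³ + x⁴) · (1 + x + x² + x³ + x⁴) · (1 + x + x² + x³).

(1 + x³ + x⁴) has coefficients 1,0,0,1,1 for degrees 0…4.
(1 + x + x² + x³ + x⁴) has coefficients 1,1,1,1,1 for degrees 0…4.
Finally multiplying by (1 + x + x² + x³), the product of all factors after the first has coefficients 1,2,3,4,4 for degrees 0…4.
[x⁴] = 1·4 + 1·2 + 1·1 = 7.

7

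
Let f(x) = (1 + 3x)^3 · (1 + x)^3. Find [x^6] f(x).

27

(1 + 3x)^3 has coefficients 1,9,27,27 for degrees 0…3.
(1 + x)^3 has coefficients 1,3,3,1,0,0,0 for degrees 0…6.
[x^6] = 1·0 + 9·0 + 27·0 + 27·1 = 27.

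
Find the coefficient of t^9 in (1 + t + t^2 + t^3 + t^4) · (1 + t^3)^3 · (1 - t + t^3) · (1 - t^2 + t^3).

10

(1 + t + t^2 + t^3 + t^4) has coefficients 1,1,1,1,1 for degrees 0…4.
(1 + t^3)^3 has coefficients 1,0,0,3,0,0,3,0,0,1 for degrees 0…9.
Multiplying by (1 - t + t^3) gives running coefficients 1,-1,0,4,-3,0,6,-3,0,4 for degrees 0…9.
Finally multiplying by (1 - t^2 + t^3), the product of all factors after the first has coefficients 1,-1,-1,6,-4,-4,13,-6,-6,13 for degrees 0…9.
[t^9] = 1·13 + 1·(-6) + 1·(-6) + 1·13 + 1·(-4) = 10.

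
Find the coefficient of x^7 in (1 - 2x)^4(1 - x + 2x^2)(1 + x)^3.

(1 - 2x)^4 has coefficients 1,-8,24,-32,16 for degrees 0…4.
(1 - x + 2x^2) has coefficients 1,-1,2,0,0,0,0,0 for degrees 0…7.
Finally multiplying by (1 + x)^3, the product of all factors after the first has coefficients 1,2,2,4,5,2,0,0 for degrees 0…7.
[x^7] = 1·0 − 8·0 + 24·2 − 32·5 + 16·4 = -48.

-48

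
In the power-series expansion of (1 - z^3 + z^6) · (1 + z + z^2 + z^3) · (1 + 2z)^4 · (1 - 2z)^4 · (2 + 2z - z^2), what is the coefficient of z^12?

-144

(1 - z^3 + z^6) has coefficients 1,0,0,-1,0,0,1 for degrees 0…6.
(1 + z + z^2 + z^3) has coefficients 1,1,1,1,0,0,0,0,0,0,0,0,0 for degrees 0…12.
Multiplying by (1 + 2z)^4 gives running coefficients 1,9,33,65,80,72,48,16,0,0,0,0,0 for degrees 0…12.
Multiplying by (1 - 2z)^4 gives running coefficients 1,1,-15,-15,80,80,-160,-160,0,0,256,256,0 for degrees 0…12.
Finally multiplying by (2 + 2z - z^2), the product of all factors after the first has coefficients 2,4,-29,-61,145,335,-240,-720,-160,160,512,1024,256 for degrees 0…12.
[z^12] = 1·256 − 1·160 + 1·(-240) = -144.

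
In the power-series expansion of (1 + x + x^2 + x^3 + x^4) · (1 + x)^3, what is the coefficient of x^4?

(1 + x + x^2 + x^3 + x^4) has coefficients 1,1,1,1,1 for degrees 0…4.
(1 + x)^3 has coefficients 1,3,3,1,0 for degrees 0…4.
[x^4] = 1·0 + 1·1 + 1·3 + 1·3 + 1·1 = 8.

8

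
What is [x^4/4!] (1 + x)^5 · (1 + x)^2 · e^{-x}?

225

The EGF product rule gives c_4 = Σ_{k_1+k_2+k_3=4} C(4; k_1,k_2,k_3) · ∏ g_i(k_i), where (1+x)^5 gives the falling factorial (5)_k; (1+x)^2 gives the falling factorial (2)_k; e^{-x} gives (-1)^k.
g_1(k) for k = 0…4: 1, 5, 20, 60, 120.
g_2(k) for k = 0…4: 1, 2, 2, 0, 0.
g_3(k) for k = 0…4: 1, -1, 1, -1, 1.
First combine the last two factors: h(k) = Σ_j C(k,j)·g_2(j)·g_3(k−j) for k = 0…4: 1, 1, -1, -1, 5.
c_4 = Σ_k C(4,k)·g_1(k)·h(4−k) = 1·1·5 + 4·5·(-1) + 6·20·(-1) + 4·60·1 + 1·120·1 = 5 − 20 − 120 + 240 + 120 = 225.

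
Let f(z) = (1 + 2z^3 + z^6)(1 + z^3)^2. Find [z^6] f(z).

(1 + 2z^3 + z^6) has coefficients 1,0,0,2,0,0,1 for degrees 0…6.
(1 + z^3)^2 has coefficients 1,0,0,2,0,0,1 for degrees 0…6.
[z^6] = 1·1 + 2·2 + 1·1 = 6.

6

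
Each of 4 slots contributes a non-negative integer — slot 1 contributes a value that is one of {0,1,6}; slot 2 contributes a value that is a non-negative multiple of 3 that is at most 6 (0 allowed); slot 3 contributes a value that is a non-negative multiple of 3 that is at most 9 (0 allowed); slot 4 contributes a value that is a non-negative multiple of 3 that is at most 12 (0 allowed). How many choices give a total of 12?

17

The generating function for the choices is (1 + t + t⁶)·(1 + t³ + t⁶)·(1 + t³ + t⁶ + t⁹)·(1 + t³ + t⁶ + t⁹ + t¹²); the count is [t¹²].
(1 + t + t⁶) has coefficients 1,1,0,0,0,0,1 for degrees 0…6.
(1 + t³ + t⁶) has coefficients 1,0,0,1,0,0,1,0,0,0,0,0,0 for degrees 0…12.
Multiplying by (1 + t³ + t⁶ + t⁹) gives running coefficients 1,0,0,2,0,0,3,0,0,3,0,0,2 for degrees 0…12.
Finally multiplying by (1 + t³ + t⁶ + t⁹ + t¹²), the product of all factors after the first has coefficients 1,0,0,3,0,0,6,0,0,9,0,0,11 for degrees 0…12.
[t¹²] = 1·11 + 1·0 + 1·6 = 17.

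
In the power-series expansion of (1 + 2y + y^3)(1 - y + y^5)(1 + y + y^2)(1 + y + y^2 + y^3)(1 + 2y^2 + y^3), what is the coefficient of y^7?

2

(1 + 2y + y^3) has coefficients 1,2,0,1 for degrees 0…3.
(1 - y + y^5) has coefficients 1,-1,0,0,0,1,0,0 for degrees 0…7.
Multiplying by (1 + y + y^2) gives running coefficients 1,0,0,-1,0,1,1,1 for degrees 0…7.
Multiplying by (1 + y + y^2 + y^3) gives running coefficients 1,1,1,0,-1,0,1,3 for degrees 0…7.
Finally multiplying by (1 + 2y^2 + y^3), the product of all factors after the first has coefficients 1,1,3,3,2,1,-1,2 for degrees 0…7.
[y^7] = 1·2 + 2·(-1) + 1·2 = 2.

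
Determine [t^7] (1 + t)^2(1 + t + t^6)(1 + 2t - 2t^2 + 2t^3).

(1 + t)^2 has coefficients 1,2,1 for degrees 0…2.
(1 + t + t^6) has coefficients 1,1,0,0,0,0,1,0 for degrees 0…7.
Finally multiplying by (1 + 2t - 2t^2 + 2t^3), the product of all factors after the first has coefficients 1,3,0,0,2,0,1,2 for degrees 0…7.
[t^7] = 1·2 + 2·1 + 1·0 = 4.

4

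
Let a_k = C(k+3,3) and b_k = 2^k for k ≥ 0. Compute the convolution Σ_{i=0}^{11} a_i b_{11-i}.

32192

Write out a_i and b_{11-i} for i = 0,…,11 and sum the products.
Σ = 1·2048 + 4·1024 + 10·512 + 20·256 + 35·128 + 56·64 + 84·32 + 120·16 + 165·8 + 220·4 + 286·2 + 364·1 = 32192.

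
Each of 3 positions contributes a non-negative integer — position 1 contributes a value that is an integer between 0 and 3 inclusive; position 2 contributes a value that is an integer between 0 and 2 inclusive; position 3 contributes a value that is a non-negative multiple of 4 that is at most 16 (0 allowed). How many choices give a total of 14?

3

The generating function for the choices is (1 + t + t^2 + t^3)·(1 + t + t^2)·(1 + t^4 + t^8 + t^12 + t^16); the count is [t^14].
(1 + t + t^2 + t^3) has coefficients 1,1,1,1 for degrees 0…3.
(1 + t + t^2) has coefficients 1,1,1,0,0,0,0,0,0,0,0,0,0,0,0 for degrees 0…14.
Finally multiplying by (1 + t^4 + t^8 + t^12 + t^16), the product of all factors after the first has coefficients 1,1,1,0,1,1,1,0,1,1,1,0,1,1,1 for degrees 0…14.
[t^14] = 1·1 + 1·1 + 1·1 + 1·0 = 3.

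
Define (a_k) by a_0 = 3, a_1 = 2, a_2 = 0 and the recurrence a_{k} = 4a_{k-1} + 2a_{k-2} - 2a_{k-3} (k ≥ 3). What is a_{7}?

The ordinary generating function has denominator 1 - 4x - 2x^2 + 2x^3.
Iterating the recurrence: a_0,…,a_{7} = 3, 2, 0, -2, -12, -52, -228, -992.

-992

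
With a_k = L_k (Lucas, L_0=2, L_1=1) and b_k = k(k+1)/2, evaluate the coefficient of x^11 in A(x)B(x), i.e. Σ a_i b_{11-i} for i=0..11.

The convolution is the x^11 coefficient of A(x)B(x).
Σ = 2·66 + 1·55 + 3·45 + 4·36 + 7·28 + 11·21 + 18·15 + 29·10 + 47·6 + 76·3 + 123·1 + 199·0 = 2086.

2086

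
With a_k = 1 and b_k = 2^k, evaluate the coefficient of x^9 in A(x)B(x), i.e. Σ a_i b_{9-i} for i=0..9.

This is [x^9] in the product of the two ordinary generating functions.
Σ = 1·512 + 1·256 + 1·128 + 1·64 + 1·32 + 1·16 + 1·8 + 1·4 + 1·2 + 1·1 = 1023.

1023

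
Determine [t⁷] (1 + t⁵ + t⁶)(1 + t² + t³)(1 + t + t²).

(1 + t⁵ + t⁶) has coefficients 1,0,0,0,0,1,1 for degrees 0…6.
(1 + t² + t³) has coefficients 1,0,1,1,0,0,0,0 for degrees 0…7.
Finally multiplying by (1 + t + t²), the product of all factors after the first has coefficients 1,1,2,2,2,1,0,0 for degrees 0…7.
[t⁷] = 1·0 + 1·2 + 1·1 = 3.

3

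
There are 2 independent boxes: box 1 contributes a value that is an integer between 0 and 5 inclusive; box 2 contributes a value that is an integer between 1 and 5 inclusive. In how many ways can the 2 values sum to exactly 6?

5

The generating function for the choices is (1 + q + q^2 + q^3 + q^4 + q^5)·(q + q^2 + q^3 + q^4 + q^5); the count is [q^6].
(1 + q + q^2 + q^3 + q^4 + q^5) has coefficients 1,1,1,1,1,1 for degrees 0…5.
(q + q^2 + q^3 + q^4 + q^5) has coefficients 0,1,1,1,1,1,0 for degrees 0…6.
[q^6] = 1·0 + 1·1 + 1·1 + 1·1 + 1·1 + 1·1 = 5.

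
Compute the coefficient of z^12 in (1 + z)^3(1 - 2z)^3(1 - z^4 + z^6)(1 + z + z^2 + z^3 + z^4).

(1 + z)^3 has coefficients 1,3,3,1 for degrees 0…3.
(1 - 2z)^3 has coefficients 1,-6,12,-8,0,0,0,0,0,0,0,0,0 for degrees 0…12.
Multiplying by (1 - z^4 + z^6) gives running coefficients 1,-6,12,-8,-1,6,-11,2,12,-8,0,0,0 for degrees 0…12.
Finally multiplying by (1 + z + z^2 + z^3 + z^4), the product of all factors after the first has coefficients 1,-5,7,-1,-2,3,-2,-12,8,1,-5,6,4 for degrees 0…12.
[z^12] = 1·4 + 3·6 + 3·(-5) + 1·1 = 8.

8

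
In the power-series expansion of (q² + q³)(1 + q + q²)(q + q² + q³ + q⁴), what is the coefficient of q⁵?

5

(q² + q³) has coefficients 0,0,1,1 for degrees 0…3.
(1 + q + q²) has coefficients 1,1,1,0,0,0 for degrees 0…5.
Finally multiplying by (q + q² + q³ + q⁴), the product of all factors after the first has coefficients 0,1,2,3,3,2 for degrees 0…5.
[q⁵] = 1·3 + 1·2 = 5.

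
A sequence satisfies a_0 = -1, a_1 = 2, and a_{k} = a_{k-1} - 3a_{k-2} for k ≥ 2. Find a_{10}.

-160

The ordinary generating function has denominator 1 - x + 3x^2.
Iterating the recurrence: a_0,…,a_{10} = -1, 2, 5, -1, -16, -13, 35, 74, -31, -253, -160.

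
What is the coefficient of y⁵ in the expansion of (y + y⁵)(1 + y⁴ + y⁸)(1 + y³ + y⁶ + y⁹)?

2

(y + y⁵) has coefficients 0,1,0,0,0,1 for degrees 0…5.
(1 + y⁴ + y⁸) has coefficients 1,0,0,0,1,0 for degrees 0…5.
Finally multiplying by (1 + y³ + y⁶ + y⁹), the product of all factors after the first has coefficients 1,0,0,1,1,0 for degrees 0…5.
[y⁵] = 1·1 + 1·1 = 2.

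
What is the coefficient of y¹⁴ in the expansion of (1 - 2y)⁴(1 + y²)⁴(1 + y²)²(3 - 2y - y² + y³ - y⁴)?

(1 - 2y)⁴ has coefficients 1,-8,24,-32,16 for degrees 0…4.
(1 + y²)⁴ has coefficients 1,0,4,0,6,0,4,0,1,0,0,0,0,0,0 for degrees 0…14.
Multiplying by (1 + y²)² gives running coefficients 1,0,6,0,15,0,20,0,15,0,6,0,1,0,0 for degrees 0…14.
Finally multiplying by (3 - 2y - y² + y³ - y⁴), the product of all factors after the first has coefficients 3,-2,17,-11,38,-24,39,-25,10,-10,-17,3,-18,4,-7 for degrees 0…14.
[y¹⁴] = 1·(-7) − 8·4 + 24·(-18) − 32·3 + 16·(-17) = -839.

-839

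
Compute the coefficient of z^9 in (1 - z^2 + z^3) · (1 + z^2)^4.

(1 - z^2 + z^3) has coefficients 1,0,-1,1 for degrees 0…3.
(1 + z^2)^4 has coefficients 1,0,4,0,6,0,4,0,1,0 for degrees 0…9.
[z^9] = 1·0 − 1·0 + 1·4 = 4.

4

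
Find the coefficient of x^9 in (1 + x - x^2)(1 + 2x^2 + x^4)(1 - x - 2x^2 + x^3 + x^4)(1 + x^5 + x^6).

-3

(1 + x - x^2) has coefficients 1,1,-1 for degrees 0…2.
(1 + 2x^2 + x^4) has coefficients 1,0,2,0,1,0,0,0,0,0 for degrees 0…9.
Multiplying by (1 - x - 2x^2 + x^3 + x^4) gives running coefficients 1,-1,0,-1,-2,1,0,1,1,0 for degrees 0…9.
Finally multiplying by (1 + x^5 + x^6), the product of all factors after the first has coefficients 1,-1,0,-1,-2,2,0,0,0,-3 for degrees 0…9.
[x^9] = 1·(-3) + 1·0 − 1·0 = -3.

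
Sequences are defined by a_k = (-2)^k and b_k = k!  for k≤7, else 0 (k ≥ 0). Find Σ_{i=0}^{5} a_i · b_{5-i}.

This is [x^5] in the product of the two ordinary generating functions.
Σ = 1·120 − 2·24 + 4·6 − 8·2 + 16·1 − 32·1 = 64.

64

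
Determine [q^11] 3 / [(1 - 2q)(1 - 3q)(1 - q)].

Partial fractions give a closed form: a_n = (-12)·2^n + (27/2)·3^n + (3/2)·1^n.
At n = 11: a_11 = 2366910.

2366910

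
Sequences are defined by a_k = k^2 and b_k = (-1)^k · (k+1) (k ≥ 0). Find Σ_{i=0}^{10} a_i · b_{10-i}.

This is [x^10] in the product of the two ordinary generating functions.
Σ = 0·11 + 1·(-10) + 4·9 + 9·(-8) + 16·7 + 25·(-6) + 36·5 + 49·(-4) + 64·3 + 81·(-2) + 100·1 = 30.

30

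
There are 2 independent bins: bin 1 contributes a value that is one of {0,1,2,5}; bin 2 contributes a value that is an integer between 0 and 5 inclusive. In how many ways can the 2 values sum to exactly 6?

3

The generating function for the choices is (1 + t + t² + t⁵)·(1 + t + t² + t³ + t⁴ + t⁵); the count is [t⁶].
(1 + t + t² + t⁵) has coefficients 1,1,1,0,0,1 for degrees 0…5.
(1 + t + t² + t³ + t⁴ + t⁵) has coefficients 1,1,1,1,1,1,0 for degrees 0…6.
[t⁶] = 1·0 + 1·1 + 1·1 + 1·1 = 3.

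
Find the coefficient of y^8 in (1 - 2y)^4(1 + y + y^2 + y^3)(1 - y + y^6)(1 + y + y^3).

34

(1 - 2y)^4 has coefficients 1,-8,24,-32,16 for degrees 0…4.
(1 + y + y^2 + y^3) has coefficients 1,1,1,1,0,0,0,0,0 for degrees 0…8.
Multiplying by (1 - y + y^6) gives running coefficients 1,0,0,0,-1,0,1,1,1 for degrees 0…8.
Finally multiplying by (1 + y + y^3), the product of all factors after the first has coefficients 1,1,0,1,-1,-1,1,1,2 for degrees 0…8.
[y^8] = 1·2 − 8·1 + 24·1 − 32·(-1) + 16·(-1) = 34.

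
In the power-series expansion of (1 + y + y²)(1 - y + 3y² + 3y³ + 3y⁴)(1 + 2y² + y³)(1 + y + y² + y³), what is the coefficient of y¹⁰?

36

(1 + y + y²) has coefficients 1,1,1 for degrees 0…2.
(1 - y + 3y² + 3y³ + 3y⁴) has coefficients 1,-1,3,3,3,0,0,0,0,0,0 for degrees 0…10.
Multiplying by (1 + 2y² + y³) gives running coefficients 1,-1,5,2,8,9,9,3,0,0,0 for degrees 0…10.
Finally multiplying by (1 + y + y² + y³), the product of all factors after the first has coefficients 1,0,5,7,14,24,28,29,21,12,3 for degrees 0…10.
[y¹⁰] = 1·3 + 1·12 + 1·21 = 36.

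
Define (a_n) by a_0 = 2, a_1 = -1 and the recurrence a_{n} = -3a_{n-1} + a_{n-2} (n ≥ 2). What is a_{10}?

The ordinary generating function has denominator 1 + 3y - y^2.
Iterating the recurrence: a_0,…,a_{10} = 2, -1, 5, -16, 53, -175, 578, -1909, 6305, -20824, 68777.

68777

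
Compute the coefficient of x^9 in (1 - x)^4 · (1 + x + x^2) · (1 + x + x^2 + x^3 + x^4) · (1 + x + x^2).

(1 - x)^4 has coefficients 1,-4,6,-4,1 for degrees 0…4.
(1 + x + x^2) has coefficients 1,1,1,0,0,0,0,0,0,0 for degrees 0…9.
Multiplying by (1 + x + x^2 + x^3 + x^4) gives running coefficients 1,2,3,3,3,2,1,0,0,0 for degrees 0…9.
Finally multiplying by (1 + x + x^2), the product of all factors after the first has coefficients 1,3,6,8,9,8,6,3,1,0 for degrees 0…9.
[x^9] = 1·0 − 4·1 + 6·3 − 4·6 + 1·8 = -2.

-2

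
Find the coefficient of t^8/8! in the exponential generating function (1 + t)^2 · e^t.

73

The EGF product rule gives c_8 = Σ_{k_1+k_2=8} C(8; k_1,k_2) · ∏ g_i(k_i), where (1+t)^2 gives the falling factorial (2)_k; e^t gives (1)^k.
g_1(k) for k = 0…8: 1, 2, 2, 0, 0, 0, 0, 0, 0.
g_2(k) for k = 0…8: 1, 1, 1, 1, 1, 1, 1, 1, 1.
c_8 = Σ_k C(8,k)·g_1(k)·g_2(8−k) = 1·1·1 + 8·2·1 + 28·2·1 = 1 + 16 + 56 = 73.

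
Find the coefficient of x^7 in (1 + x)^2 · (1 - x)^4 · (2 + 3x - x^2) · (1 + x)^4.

(1 + x)^2 has coefficients 1,2,1 for degrees 0…2.
(1 - x)^4 has coefficients 1,-4,6,-4,1,0,0,0 for degrees 0…7.
Multiplying by (2 + 3x - x^2) gives running coefficients 2,-5,-1,14,-16,7,-1,0 for degrees 0…7.
Finally multiplying by (1 + x)^4, the product of all factors after the first has coefficients 2,3,-9,-12,16,18,-14,-12 for degrees 0…7.
[x^7] = 1·(-12) + 2·(-14) + 1·18 = -22.

-22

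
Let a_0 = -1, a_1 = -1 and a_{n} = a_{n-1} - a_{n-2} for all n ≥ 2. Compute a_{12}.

-1

The ordinary generating function has denominator 1 - x + x^2.
Iterating the recurrence: a_0,…,a_{12} = -1, -1, 0, 1, 1, 0, -1, -1, 0, 1, 1, 0, -1.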